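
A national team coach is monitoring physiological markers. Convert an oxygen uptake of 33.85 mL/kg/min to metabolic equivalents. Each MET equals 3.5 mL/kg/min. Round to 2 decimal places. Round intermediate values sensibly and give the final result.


One MET = 3.5 mL/kg/min
Number of METs = 33.85 / 3.5
= 9.67 METs

9.67 METs


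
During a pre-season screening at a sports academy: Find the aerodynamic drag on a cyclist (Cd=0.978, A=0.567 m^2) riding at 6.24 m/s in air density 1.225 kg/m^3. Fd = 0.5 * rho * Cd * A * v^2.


Fd = 0.5 * 1.225 * 0.978 * 0.567 * 6.24^2
= 0.5 * 1.225 * 0.978 * 0.567 * 38.9376
= 13.225 N

13.225 N


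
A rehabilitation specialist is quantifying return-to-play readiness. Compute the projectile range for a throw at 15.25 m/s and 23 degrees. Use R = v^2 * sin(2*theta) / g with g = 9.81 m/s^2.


Two times the angle = 46 degrees
sin(46) = 0.71934
R = 232.5625 * 0.71934 / 9.81 = 17.053 m

17.053 m


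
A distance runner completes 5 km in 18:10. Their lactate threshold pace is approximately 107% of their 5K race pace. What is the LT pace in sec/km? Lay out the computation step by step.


Convert to seconds: 18 min 10 s = 1090 s
Pace per km = 1090 / 5 = 218.0 s/km
LT pace = 218.0 * 1.07 = 233.26 s/km

233.26 s/km


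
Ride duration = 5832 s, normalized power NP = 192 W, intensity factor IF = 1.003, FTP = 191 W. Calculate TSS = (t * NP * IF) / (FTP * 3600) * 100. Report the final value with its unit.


Numerator = 5832 * 192 * 1.003 = 1123103.232
Denominator = 191 * 3600 = 687600
TSS = 1123103.232 / 687600 * 100
= 163.34

163.34 TSS


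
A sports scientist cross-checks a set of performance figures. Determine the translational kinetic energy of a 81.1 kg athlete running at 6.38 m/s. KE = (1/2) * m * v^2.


KE = 0.5 * m * v^2
= 0.5 * 81.1 * 6.38^2
= 0.5 * 81.1 * 40.7044
= 1650.56 J

1650.56 J


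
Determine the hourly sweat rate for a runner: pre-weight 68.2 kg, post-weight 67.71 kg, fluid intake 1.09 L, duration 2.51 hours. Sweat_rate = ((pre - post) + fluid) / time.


Mass lost = 68.2 - 67.71 = 0.49 kg
Add fluid consumed: 0.49 + 1.09 = 1.58 L total sweat
Sweat rate = 1.58 / 2.51 = 0.629 L/h

0.629 L/h


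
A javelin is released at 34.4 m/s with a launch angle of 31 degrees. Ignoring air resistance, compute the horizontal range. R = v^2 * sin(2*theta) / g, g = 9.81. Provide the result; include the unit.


Launch speed squared = 1183.36
sin(2 * 31 deg) = 0.882948
Range = 1183.36 * 0.882948 / 9.81
= 106.508 m

106.508 m


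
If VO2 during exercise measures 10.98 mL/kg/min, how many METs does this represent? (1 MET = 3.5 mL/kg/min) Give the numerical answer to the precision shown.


METs = VO2 / 3.5 = 10.98 / 3.5 = 3.14

3.14 METs


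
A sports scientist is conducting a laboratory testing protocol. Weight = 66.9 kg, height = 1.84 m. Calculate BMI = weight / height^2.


height^2 = 1.84^2 = 3.3856
BMI = 66.9 / 3.3856 = 19.76 kg/m^2

19.76 kg/m^2


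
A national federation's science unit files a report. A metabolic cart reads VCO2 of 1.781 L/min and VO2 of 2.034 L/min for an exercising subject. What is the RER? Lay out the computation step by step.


RER = VCO2 / VO2 = 1.781 / 2.034 = 0.8756

0.8756


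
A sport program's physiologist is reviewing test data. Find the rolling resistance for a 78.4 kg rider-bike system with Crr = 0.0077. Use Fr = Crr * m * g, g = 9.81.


m * g = 78.4 * 9.81 = 769.104 N
Fr = 0.0077 * 769.104 = 5.922 N

5.922 N


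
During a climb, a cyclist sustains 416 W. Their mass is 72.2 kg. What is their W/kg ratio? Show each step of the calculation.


Power-to-weight = 416 W / 72.2 kg
= 5.762 W/kg

5.762 W/kg


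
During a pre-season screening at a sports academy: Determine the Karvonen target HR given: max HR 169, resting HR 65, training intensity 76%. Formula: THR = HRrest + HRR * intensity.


HRR = HRmax - HRrest = 169 - 65 = 104
THR = 65 + 104 * 0.76
= 144.04 bpm

144.04 bpm


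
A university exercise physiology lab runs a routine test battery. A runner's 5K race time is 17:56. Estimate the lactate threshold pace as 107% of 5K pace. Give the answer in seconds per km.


Total race time = 17*60 + 56 = 1076 seconds
5K pace = 1076 / 5 = 215.2 sec/km
LT pace = 215.2 * 1.07 = 230.26 sec/km

230.26 s/km


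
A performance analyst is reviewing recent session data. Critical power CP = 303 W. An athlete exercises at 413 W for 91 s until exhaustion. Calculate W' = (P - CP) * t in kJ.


P - CP = 413 - 303 = 110 W
W' = 110 * 91 = 10010 J
= 10010 / 1000 = 10.01 kJ

10.01 kJ


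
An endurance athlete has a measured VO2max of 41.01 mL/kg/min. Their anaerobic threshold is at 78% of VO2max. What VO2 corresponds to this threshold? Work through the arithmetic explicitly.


Anaerobic threshold VO2 = VO2max * 78%
= 41.01 * 0.78
= 31.99 mL/kg/min

31.99 mL/kg/min


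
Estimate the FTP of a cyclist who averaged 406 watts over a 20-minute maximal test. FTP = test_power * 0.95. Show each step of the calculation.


FTP = 406 * 0.95 = 385.7 W

385.7 W


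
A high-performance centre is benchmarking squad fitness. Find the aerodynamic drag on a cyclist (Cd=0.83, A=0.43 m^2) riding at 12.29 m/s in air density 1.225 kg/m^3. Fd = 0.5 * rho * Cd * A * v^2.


Fd = 0.5 * 1.225 * 0.83 * 0.43 * 12.29^2
= 0.5 * 1.225 * 0.83 * 0.43 * 151.0441
= 33.018 N

33.018 N


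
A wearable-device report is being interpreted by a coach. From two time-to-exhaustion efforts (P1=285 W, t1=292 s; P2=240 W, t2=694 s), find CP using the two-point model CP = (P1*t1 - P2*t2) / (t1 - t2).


Work in trial 1 = 83220 J
Work in trial 2 = 166560 J
Delta work = -83340 J
Delta time = -402 s
CP = -83340 / -402 = 207.31 W

207.31 W


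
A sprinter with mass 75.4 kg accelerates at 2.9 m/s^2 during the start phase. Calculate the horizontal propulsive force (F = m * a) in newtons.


F = m * a
= 75.4 * 2.9
= 218.66 N

218.66 N


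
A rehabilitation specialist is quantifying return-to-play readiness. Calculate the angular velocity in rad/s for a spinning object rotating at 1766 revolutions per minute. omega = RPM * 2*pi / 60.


omega = RPM * 2*pi / 60
= 1766 * 6.28318531 / 60
= 184.935 rad/s

184.935 rad/s


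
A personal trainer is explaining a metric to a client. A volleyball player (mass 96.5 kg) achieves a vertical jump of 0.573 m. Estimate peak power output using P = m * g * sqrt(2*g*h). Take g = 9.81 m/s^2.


2 * g * h = 2 * 9.81 * 0.573 = 11.24226
sqrt(11.24226) = 3.352948 m/s
P = 96.5 * 9.81 * 3.352948 = 3174.12 W

3174.12 W


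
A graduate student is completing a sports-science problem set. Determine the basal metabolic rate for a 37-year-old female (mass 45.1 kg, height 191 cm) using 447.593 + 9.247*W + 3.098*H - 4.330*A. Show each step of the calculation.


BMR = 447.593 + 9.247*45.1 + 3.098*191 - 4.330*37
= 1296.14 kcal/day

1296.14 kcal/day


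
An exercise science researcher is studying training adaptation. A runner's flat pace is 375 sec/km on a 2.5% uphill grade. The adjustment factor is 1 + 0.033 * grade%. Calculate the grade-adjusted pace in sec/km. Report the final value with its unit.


Factor = 1 + 0.033 * 2.5 = 1.0825
Adjusted pace = 375 * 1.0825
= 405.94 sec/km

405.94 s/km


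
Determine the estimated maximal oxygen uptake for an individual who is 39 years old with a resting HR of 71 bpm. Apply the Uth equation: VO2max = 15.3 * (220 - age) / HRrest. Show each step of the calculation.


HRmax = 220 - 39 = 181
VO2max = 15.3 * (181 / 71)
= 15.3 * 2.5493
= 39.0 mL/kg/min

39.0 mL/kg/min


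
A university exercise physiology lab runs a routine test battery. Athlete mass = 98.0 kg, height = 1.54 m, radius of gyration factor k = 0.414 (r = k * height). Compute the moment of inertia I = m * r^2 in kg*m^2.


r = k * height = 0.414 * 1.54 = 0.63756 m
r^2 = 0.63756^2 = 0.406483
I = 98.0 * 0.406483 = 39.835 kg*m^2

39.835 kg*m^2


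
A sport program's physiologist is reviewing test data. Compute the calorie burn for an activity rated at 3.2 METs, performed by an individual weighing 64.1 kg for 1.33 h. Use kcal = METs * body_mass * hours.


Product of METs and mass = 3.2 * 64.1 = 205.12
Total kcal = 205.12 * 1.33 = 272.81 kcal

272.81 kcal


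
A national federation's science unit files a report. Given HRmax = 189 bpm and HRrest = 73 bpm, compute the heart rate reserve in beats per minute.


Heart rate reserve = maximum HR minus resting HR
HRR = 189 - 73 = 116 bpm

116 bpm


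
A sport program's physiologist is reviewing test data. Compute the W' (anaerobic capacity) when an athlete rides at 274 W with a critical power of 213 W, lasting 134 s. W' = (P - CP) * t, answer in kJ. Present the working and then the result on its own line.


Above-CP power = 61 W
Duration = 134 s
W' = 61 * 134 = 8174 J
Convert: 8174 / 1000 = 8.174 kJ

8.174 kJ


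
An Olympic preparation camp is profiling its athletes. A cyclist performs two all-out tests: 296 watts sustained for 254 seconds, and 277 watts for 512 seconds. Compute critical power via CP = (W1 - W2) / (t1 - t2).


W1 = P1 * t1 = 296 * 254 = 75184 J
W2 = P2 * t2 = 277 * 512 = 141824 J
CP = (75184 - 141824) / (254 - 512)
= 258.29 W

258.29 W


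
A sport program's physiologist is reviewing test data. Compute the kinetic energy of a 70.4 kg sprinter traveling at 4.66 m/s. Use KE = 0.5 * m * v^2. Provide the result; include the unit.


Velocity squared = 21.7156
KE = 0.5 * 70.4 * 21.7156 = 764.39 J

764.39 J


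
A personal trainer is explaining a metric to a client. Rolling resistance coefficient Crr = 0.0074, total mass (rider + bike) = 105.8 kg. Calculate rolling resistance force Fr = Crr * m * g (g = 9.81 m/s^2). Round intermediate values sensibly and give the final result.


Fr = Crr * m * g
= 0.0074 * 105.8 * 9.81
= 7.68 N

7.68 N


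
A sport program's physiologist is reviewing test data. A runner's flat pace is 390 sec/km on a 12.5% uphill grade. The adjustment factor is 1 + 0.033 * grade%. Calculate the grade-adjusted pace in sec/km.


Factor = 1 + 0.033 * 12.5 = 1.4125
Adjusted pace = 390 * 1.4125
= 550.88 sec/km

550.88 s/km


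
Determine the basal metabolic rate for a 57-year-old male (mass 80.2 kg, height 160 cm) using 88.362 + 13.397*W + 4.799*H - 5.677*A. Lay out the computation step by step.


BMR = 88.362 + 13.397*80.2 + 4.799*160 - 5.677*57
= 1607.05 kcal/day

1607.05 kcal/day


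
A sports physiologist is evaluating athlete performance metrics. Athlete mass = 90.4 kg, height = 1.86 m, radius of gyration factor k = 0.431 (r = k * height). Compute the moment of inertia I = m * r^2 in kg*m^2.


r = k * height = 0.431 * 1.86 = 0.80166 m
r^2 = 0.80166^2 = 0.642659
I = 90.4 * 0.642659 = 58.096 kg*m^2

58.096 kg*m^2


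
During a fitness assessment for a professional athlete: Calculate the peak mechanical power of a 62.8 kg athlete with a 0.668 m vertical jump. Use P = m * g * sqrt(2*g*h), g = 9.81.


First, sqrt(2gh) = sqrt(2 * 9.81 * 0.668)
= sqrt(13.10616) = 3.620243 m/s
Power = 62.8 * 9.81 * 3.620243 = 2230.32 W

2230.32 W


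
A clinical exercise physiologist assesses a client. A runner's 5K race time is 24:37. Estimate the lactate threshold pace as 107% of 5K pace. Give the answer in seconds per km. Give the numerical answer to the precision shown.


Total race time = 24*60 + 37 = 1477 seconds
5K pace = 1477 / 5 = 295.4 sec/km
LT pace = 295.4 * 1.07 = 316.08 sec/km

316.08 s/km


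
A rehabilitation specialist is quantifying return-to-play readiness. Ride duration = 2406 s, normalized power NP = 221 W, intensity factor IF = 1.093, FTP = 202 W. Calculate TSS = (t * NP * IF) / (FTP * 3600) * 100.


Numerator = 2406 * 221 * 1.093 = 581176.518
Denominator = 202 * 3600 = 727200
TSS = 581176.518 / 727200 * 100
= 79.92

79.92 TSS


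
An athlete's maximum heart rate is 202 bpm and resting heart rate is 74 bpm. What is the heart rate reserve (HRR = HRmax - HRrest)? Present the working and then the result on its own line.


HRR = HRmax - HRrest
= 202 - 74
= 128 bpm

128 bpm


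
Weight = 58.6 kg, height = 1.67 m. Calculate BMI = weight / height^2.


height^2 = 1.67^2 = 2.7889
BMI = 58.6 / 2.7889 = 21.01 kg/m^2

21.01 kg/m^2


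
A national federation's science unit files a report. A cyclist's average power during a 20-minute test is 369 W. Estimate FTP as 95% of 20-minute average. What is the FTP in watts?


FTP = 20-min power * 0.95
= 369 * 0.95
= 350.55 W

350.55 W


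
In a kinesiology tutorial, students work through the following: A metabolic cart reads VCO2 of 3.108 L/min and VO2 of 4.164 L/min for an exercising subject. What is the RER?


RER = VCO2 / VO2 = 3.108 / 4.164 = 0.7464

0.7464


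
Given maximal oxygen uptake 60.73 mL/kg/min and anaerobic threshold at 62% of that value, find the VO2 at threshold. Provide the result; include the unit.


Percentage as decimal = 0.62
VO2 at AT = 60.73 * 0.62 = 37.65 mL/kg/min

37.65 mL/kg/min


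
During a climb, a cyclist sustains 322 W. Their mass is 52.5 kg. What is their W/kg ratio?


Power-to-weight = 322 W / 52.5 kg
= 6.133 W/kg

6.133 W/kg


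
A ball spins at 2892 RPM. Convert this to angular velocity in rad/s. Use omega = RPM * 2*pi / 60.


omega = 2892 * 2 * pi / 60
= 2892 * 6.28318531 / 60
= 18170.972 / 60
= 302.85 rad/s

302.85 rad/s


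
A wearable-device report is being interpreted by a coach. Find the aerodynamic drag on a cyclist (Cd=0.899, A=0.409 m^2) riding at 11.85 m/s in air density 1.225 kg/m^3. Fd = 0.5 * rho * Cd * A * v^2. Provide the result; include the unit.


Fd = 0.5 * 1.225 * 0.899 * 0.409 * 11.85^2
= 0.5 * 1.225 * 0.899 * 0.409 * 140.4225
= 31.625 N

31.625 N


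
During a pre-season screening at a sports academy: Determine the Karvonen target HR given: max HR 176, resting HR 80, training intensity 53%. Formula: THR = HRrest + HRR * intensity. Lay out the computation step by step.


HRR = HRmax - HRrest = 176 - 80 = 96
THR = 80 + 96 * 0.53
= 130.88 bpm

130.88 bpm


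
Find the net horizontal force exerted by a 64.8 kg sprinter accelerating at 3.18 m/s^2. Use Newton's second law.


Newton's second law: F = m * a
F = 64.8 * 3.18 = 206.06 N

206.06 N


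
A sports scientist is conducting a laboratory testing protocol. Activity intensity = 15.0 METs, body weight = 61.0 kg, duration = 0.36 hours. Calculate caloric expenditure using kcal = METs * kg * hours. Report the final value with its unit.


kcal = 15.0 * 61.0 * 0.36
= 915.0 * 0.36
= 329.4 kcal

329.4 kcal


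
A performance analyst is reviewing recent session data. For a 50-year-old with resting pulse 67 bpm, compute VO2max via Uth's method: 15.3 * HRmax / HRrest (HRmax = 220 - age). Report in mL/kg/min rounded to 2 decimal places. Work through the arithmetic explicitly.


Step 1: HRmax = 220 - 50 = 170 bpm
Step 2: Ratio = 170 / 67 = 2.5373
Step 3: VO2max = 15.3 * 2.5373 = 38.82 mL/kg/min

38.82 mL/kg/min


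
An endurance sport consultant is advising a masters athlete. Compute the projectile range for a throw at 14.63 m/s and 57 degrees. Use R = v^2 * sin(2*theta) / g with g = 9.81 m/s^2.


Two times the angle = 114 degrees
sin(114) = 0.913545
R = 214.0369 * 0.913545 / 9.81 = 19.932 m

19.932 m


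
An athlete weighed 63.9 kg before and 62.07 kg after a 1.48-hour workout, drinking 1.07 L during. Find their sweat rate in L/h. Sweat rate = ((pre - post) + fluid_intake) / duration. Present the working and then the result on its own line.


Body mass change = 1.83 kg
Total sweat loss = 1.83 + 1.07 = 2.9 L
Rate = 2.9 / 1.48 = 1.959 L/h

1.959 L/h


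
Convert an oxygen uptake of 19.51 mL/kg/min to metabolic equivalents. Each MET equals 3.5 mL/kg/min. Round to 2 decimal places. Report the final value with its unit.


One MET = 3.5 mL/kg/min
Number of METs = 19.51 / 3.5
= 5.57 METs

5.57 METs


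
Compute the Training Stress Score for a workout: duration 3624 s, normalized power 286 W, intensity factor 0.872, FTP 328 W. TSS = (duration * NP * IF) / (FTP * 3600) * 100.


Product = 3624 * 286 * 0.872 = 903796.608
Base = 328 * 3600 = 1180800
TSS = 903796.608 / 1180800 * 100 = 76.54

76.54 TSS


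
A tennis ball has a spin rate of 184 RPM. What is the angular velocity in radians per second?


Convert RPM to rad/s: multiply by 2*pi and divide by 60
omega = 184 * 2 * pi / 60
= 19.268 rad/s

19.268 rad/s


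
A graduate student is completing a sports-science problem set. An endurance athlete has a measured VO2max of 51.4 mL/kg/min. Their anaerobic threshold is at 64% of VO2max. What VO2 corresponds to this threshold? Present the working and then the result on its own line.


Anaerobic threshold VO2 = VO2max * 64%
= 51.4 * 0.64
= 32.9 mL/kg/min

32.9 mL/kg/min


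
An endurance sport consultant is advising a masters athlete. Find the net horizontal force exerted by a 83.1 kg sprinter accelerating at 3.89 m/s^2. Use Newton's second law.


Newton's second law: F = m * a
F = 83.1 * 3.89 = 323.26 N

323.26 N


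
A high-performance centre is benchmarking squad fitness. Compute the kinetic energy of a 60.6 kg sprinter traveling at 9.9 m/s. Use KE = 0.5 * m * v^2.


Velocity squared = 98.01
KE = 0.5 * 60.6 * 98.01 = 2969.7 J

2969.7 J


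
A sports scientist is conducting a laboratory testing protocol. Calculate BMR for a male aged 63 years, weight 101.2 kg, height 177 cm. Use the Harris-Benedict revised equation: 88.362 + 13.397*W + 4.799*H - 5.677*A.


Substituting values:
W term = 13.397 * 101.2 = 1355.7764
H term = 4.799 * 177 = 849.423
A term = 5.677 * 63 = 357.651
BMR = 1935.91 kcal/day

1935.91 kcal/day


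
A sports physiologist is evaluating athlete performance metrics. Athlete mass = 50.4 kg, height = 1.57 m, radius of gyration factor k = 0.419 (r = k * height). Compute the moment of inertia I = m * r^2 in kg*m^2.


r = k * height = 0.419 * 1.57 = 0.65783 m
r^2 = 0.65783^2 = 0.43274
I = 50.4 * 0.43274 = 21.81 kg*m^2

21.81 kg*m^2


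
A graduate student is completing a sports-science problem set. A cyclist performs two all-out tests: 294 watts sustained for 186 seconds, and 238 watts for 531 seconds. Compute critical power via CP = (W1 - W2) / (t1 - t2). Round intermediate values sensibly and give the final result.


W1 = P1 * t1 = 294 * 186 = 54684 J
W2 = P2 * t2 = 238 * 531 = 126378 J
CP = (54684 - 126378) / (186 - 531)
= 207.81 W

207.81 W


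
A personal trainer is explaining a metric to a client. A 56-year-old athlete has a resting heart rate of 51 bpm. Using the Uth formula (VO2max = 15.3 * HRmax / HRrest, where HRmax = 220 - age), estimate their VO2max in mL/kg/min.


HRmax = 220 - 56 = 164 bpm
Ratio = HRmax / HRrest = 164 / 51 = 3.2157
VO2max = 15.3 * 3.2157 = 49.2 mL/kg/min

49.2 mL/kg/min


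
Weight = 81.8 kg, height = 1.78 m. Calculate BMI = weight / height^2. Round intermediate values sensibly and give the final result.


height^2 = 1.78^2 = 3.1684
BMI = 81.8 / 3.1684 = 25.82 kg/m^2

25.82 kg/m^2


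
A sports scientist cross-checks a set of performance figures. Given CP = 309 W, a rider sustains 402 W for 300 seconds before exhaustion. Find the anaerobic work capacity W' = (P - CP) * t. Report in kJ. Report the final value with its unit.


Excess power = 402 - 309 = 93 W
Work above CP = 93 * 300 = 27900 J
W' = 27.9 kJ

27.9 kJ


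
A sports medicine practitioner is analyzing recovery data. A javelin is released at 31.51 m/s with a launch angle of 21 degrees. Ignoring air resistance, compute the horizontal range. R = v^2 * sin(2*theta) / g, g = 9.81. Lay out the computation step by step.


Launch speed squared = 992.8801
sin(2 * 21 deg) = 0.669131
Range = 992.8801 * 0.669131 / 9.81
= 67.723 m

67.723 m


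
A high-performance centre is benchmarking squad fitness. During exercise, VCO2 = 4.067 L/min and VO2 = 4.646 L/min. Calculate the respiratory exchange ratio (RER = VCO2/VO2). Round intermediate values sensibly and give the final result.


RER = VCO2 / VO2
= 4.067 / 4.646
= 0.8754

0.8754


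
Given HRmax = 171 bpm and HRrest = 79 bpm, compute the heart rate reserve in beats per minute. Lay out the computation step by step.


Heart rate reserve = maximum HR minus resting HR
HRR = 171 - 79 = 92 bpm

92 bpm


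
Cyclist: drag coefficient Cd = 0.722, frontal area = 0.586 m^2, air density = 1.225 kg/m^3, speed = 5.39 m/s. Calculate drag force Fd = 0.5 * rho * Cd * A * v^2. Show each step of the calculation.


v^2 = 5.39^2 = 29.0521
Fd = 0.5 * 1.225 * 0.722 * 0.586 * 29.0521
= 7.529 N

7.529 N


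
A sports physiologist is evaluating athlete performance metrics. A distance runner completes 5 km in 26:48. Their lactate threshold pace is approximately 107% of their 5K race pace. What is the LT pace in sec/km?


Convert to seconds: 26 min 48 s = 1608 s
Pace per km = 1608 / 5 = 321.6 s/km
LT pace = 321.6 * 1.07 = 344.11 s/km

344.11 s/km


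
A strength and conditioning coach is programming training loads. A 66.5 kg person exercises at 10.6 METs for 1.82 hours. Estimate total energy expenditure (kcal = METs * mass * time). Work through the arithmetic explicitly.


Energy = METs * mass(kg) * time(h)
= 10.6 * 66.5 * 1.82
= 1282.92 kcal

1282.92 kcal


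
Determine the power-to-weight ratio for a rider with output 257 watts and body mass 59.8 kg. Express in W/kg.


P/W = 257 / 59.8 = 4.298 W/kg

4.298 W/kg


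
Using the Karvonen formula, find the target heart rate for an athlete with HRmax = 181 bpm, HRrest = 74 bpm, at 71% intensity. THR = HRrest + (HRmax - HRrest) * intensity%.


HRR = 181 - 74 = 107
THR = 74 + 107 * 0.71
= 74 + 75.97
= 149.97 bpm

149.97 bpm


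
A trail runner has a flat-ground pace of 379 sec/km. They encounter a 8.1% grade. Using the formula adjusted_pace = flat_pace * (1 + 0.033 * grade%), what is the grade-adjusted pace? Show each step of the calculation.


Grade factor = 1 + 0.033 * 8.1 = 1.2673
Adjusted = 379 * 1.2673 = 480.31 sec/km

480.31 s/km


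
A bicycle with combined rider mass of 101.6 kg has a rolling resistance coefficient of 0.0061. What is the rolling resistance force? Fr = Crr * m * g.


Fr = 0.0061 * 101.6 * 9.81
= 0.61976 * 9.81
= 6.08 N

6.08 N


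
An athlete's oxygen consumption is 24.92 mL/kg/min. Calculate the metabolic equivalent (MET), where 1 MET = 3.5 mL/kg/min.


MET = VO2 / 3.5
= 24.92 / 3.5
= 7.12 METs

7.12 METs


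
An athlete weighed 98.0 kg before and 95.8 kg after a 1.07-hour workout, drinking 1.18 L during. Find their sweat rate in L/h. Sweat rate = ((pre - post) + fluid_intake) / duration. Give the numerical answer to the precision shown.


Body mass change = 2.2 kg
Total sweat loss = 2.2 + 1.18 = 3.38 L
Rate = 3.38 / 1.07 = 3.159 L/h

3.159 L/h


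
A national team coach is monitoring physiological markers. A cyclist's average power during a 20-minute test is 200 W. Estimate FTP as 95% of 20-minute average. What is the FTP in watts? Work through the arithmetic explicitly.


FTP = 20-min power * 0.95
= 200 * 0.95
= 190.0 W

190.0 W


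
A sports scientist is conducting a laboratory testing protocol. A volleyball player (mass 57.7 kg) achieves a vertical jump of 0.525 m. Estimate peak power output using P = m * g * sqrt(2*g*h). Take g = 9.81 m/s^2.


2 * g * h = 2 * 9.81 * 0.525 = 10.3005
sqrt(10.3005) = 3.209439 m/s
P = 57.7 * 9.81 * 3.209439 = 1816.66 W

1816.66 W


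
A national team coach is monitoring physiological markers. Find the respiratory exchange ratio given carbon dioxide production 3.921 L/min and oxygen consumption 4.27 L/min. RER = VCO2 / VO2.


VCO2 = 3.921 L/min
VO2 = 4.27 L/min
RER = 3.921 / 4.27 = 0.9183

0.9183


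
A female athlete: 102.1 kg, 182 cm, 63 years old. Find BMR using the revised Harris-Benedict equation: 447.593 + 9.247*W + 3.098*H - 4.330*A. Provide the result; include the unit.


Intercept = 447.593
Weight contribution = 9.247 * 102.1 = 944.1187
Height contribution = 3.098 * 182 = 563.836
Age contribution = 4.33 * 63 = 272.79
BMR = 447.593 + 944.1187 + 563.836 - 272.79
= 1682.76 kcal/day

1682.76 kcal/day


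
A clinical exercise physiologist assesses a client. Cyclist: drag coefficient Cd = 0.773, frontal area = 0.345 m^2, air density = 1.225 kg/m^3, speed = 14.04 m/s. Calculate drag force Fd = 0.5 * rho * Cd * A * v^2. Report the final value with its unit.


v^2 = 14.04^2 = 197.1216
Fd = 0.5 * 1.225 * 0.773 * 0.345 * 197.1216
= 32.199 N

32.199 N


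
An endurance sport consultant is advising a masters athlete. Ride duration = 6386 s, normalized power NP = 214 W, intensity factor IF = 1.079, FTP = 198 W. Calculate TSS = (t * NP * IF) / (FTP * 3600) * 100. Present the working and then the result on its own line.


Numerator = 6386 * 214 * 1.079 = 1474565.716
Denominator = 198 * 3600 = 712800
TSS = 1474565.716 / 712800 * 100
= 206.87

206.87 TSS


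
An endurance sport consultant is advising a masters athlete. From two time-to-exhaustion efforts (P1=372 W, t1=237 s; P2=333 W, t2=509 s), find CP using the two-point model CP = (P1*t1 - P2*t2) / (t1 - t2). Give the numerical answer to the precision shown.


Work in trial 1 = 88164 J
Work in trial 2 = 169497 J
Delta work = -81333 J
Delta time = -272 s
CP = -81333 / -272 = 299.02 W

299.02 W


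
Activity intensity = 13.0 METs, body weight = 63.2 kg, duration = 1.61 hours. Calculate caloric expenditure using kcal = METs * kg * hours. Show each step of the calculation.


kcal = 13.0 * 63.2 * 1.61
= 821.6 * 1.61
= 1322.78 kcal

1322.78 kcal


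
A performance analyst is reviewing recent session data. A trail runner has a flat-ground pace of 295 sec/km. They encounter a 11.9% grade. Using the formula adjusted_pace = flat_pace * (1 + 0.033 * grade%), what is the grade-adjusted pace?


Grade factor = 1 + 0.033 * 11.9 = 1.3927
Adjusted = 295 * 1.3927 = 410.85 sec/km

410.85 s/km


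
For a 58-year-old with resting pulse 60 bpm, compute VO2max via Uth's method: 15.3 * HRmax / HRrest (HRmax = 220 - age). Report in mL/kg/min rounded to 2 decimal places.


Step 1: HRmax = 220 - 58 = 162 bpm
Step 2: Ratio = 162 / 60 = 2.7
Step 3: VO2max = 15.3 * 2.7 = 41.31 mL/kg/min

41.31 mL/kg/min


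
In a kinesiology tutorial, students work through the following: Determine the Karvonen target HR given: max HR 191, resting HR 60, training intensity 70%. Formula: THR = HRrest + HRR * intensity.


HRR = HRmax - HRrest = 191 - 60 = 131
THR = 60 + 131 * 0.7
= 151.7 bpm

151.7 bpm


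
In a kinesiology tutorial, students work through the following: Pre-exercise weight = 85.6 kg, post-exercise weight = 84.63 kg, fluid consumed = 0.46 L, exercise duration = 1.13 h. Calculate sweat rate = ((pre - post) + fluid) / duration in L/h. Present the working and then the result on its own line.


Weight loss = 85.6 - 84.63 = 0.97 kg (approx L)
Total sweat = 0.97 + 0.46 = 1.43 L
Sweat rate = 1.43 / 1.13 = 1.265 L/h

1.265 L/h


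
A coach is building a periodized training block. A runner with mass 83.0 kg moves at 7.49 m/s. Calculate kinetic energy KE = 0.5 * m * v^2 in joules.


v^2 = 7.49^2 = 56.1001
KE = 0.5 * 83.0 * 56.1001
= 2328.15 J

2328.15 J


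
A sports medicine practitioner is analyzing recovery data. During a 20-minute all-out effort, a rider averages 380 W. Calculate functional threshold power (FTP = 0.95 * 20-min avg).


FTP = 0.95 * 380
= 361.0 W

361.0 W


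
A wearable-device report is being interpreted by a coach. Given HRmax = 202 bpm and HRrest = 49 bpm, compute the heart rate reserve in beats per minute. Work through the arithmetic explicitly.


Heart rate reserve = maximum HR minus resting HR
HRR = 202 - 49 = 153 bpm

153 bpm


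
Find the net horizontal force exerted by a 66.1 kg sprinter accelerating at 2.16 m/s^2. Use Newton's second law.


Newton's second law: F = m * a
F = 66.1 * 2.16 = 142.78 N

142.78 N


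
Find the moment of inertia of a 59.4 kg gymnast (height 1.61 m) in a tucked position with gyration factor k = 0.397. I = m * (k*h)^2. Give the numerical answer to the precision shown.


Radius of gyration = 0.397 * 1.61 = 0.63917 m
I = 59.4 * 0.63917^2
= 59.4 * 0.408538
= 24.267 kg*m^2

24.267 kg*m^2


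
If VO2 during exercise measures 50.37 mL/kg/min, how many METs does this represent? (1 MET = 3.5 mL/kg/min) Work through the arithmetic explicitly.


METs = VO2 / 3.5 = 50.37 / 3.5 = 14.39

14.39 METs


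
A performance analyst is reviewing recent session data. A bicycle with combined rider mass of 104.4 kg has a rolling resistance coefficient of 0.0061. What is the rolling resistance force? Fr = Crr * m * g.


Fr = 0.0061 * 104.4 * 9.81
= 0.63684 * 9.81
= 6.247 N

6.247 N


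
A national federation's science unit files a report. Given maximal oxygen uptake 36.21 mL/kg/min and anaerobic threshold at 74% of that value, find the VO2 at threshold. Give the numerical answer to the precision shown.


Percentage as decimal = 0.74
VO2 at AT = 36.21 * 0.74 = 26.8 mL/kg/min

26.8 mL/kg/min


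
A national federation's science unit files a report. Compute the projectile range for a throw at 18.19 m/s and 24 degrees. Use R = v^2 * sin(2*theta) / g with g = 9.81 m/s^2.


Two times the angle = 48 degrees
sin(48) = 0.743145
R = 330.8761 * 0.743145 / 9.81 = 25.065 m

25.065 m


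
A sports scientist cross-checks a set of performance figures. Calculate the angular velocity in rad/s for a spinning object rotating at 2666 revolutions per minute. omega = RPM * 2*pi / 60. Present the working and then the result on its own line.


omega = RPM * 2*pi / 60
= 2666 * 6.28318531 / 60
= 279.183 rad/s

279.183 rad/s


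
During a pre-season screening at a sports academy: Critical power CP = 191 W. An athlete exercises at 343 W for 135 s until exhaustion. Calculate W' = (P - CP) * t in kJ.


P - CP = 343 - 191 = 152 W
W' = 152 * 135 = 20520 J
= 20520 / 1000 = 20.52 kJ

20.52 kJ


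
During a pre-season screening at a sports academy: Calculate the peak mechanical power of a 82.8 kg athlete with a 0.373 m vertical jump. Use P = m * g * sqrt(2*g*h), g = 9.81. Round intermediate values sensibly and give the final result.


First, sqrt(2gh) = sqrt(2 * 9.81 * 0.373)
= sqrt(7.31826) = 2.705228 m/s
Power = 82.8 * 9.81 * 2.705228 = 2197.37 W

2197.37 W


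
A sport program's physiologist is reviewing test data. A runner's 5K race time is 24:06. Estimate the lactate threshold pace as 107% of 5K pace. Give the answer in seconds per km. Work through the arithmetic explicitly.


Total race time = 24*60 + 6 = 1446 seconds
5K pace = 1446 / 5 = 289.2 sec/km
LT pace = 289.2 * 1.07 = 309.44 sec/km

309.44 s/km


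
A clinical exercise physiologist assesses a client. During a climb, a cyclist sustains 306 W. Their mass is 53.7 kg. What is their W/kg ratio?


Power-to-weight = 306 W / 53.7 kg
= 5.698 W/kg

5.698 W/kg


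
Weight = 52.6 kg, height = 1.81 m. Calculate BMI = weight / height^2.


height^2 = 1.81^2 = 3.2761
BMI = 52.6 / 3.2761 = 16.06 kg/m^2

16.06 kg/m^2


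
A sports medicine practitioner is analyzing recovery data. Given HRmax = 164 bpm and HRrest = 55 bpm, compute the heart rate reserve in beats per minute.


Heart rate reserve = maximum HR minus resting HR
HRR = 164 - 55 = 109 bpm

109 bpm


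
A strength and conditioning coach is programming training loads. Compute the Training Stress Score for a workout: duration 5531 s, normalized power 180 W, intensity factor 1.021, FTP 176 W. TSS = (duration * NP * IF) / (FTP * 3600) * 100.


Product = 5531 * 180 * 1.021 = 1016487.18
Base = 176 * 3600 = 633600
TSS = 1016487.18 / 633600 * 100 = 160.43

160.43 TSS


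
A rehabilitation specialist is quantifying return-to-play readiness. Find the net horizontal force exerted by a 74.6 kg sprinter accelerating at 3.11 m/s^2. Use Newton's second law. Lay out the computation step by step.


Newton's second law: F = m * a
F = 74.6 * 3.11 = 232.01 N

232.01 N


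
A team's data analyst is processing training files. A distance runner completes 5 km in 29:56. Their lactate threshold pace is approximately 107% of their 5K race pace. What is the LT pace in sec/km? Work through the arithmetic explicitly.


Convert to seconds: 29 min 56 s = 1796 s
Pace per km = 1796 / 5 = 359.2 s/km
LT pace = 359.2 * 1.07 = 384.34 s/km

384.34 s/km


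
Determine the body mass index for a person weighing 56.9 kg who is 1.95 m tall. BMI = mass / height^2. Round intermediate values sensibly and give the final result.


BMI = mass / height^2
= 56.9 / 1.95^2
= 56.9 / 3.8025
= 14.96 kg/m^2

14.96 kg/m^2


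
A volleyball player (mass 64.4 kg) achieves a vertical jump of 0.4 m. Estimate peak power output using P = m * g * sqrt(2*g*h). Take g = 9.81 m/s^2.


2 * g * h = 2 * 9.81 * 0.4 = 7.848
sqrt(7.848) = 2.801428 m/s
P = 64.4 * 9.81 * 2.801428 = 1769.84 W

1769.84 W


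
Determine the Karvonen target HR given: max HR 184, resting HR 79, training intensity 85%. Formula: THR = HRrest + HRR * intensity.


HRR = HRmax - HRrest = 184 - 79 = 105
THR = 79 + 105 * 0.85
= 168.25 bpm

168.25 bpm


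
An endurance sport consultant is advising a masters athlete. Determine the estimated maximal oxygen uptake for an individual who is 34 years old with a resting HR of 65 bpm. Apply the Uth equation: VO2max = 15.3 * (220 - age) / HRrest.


HRmax = 220 - 34 = 186
VO2max = 15.3 * (186 / 65)
= 15.3 * 2.8615
= 43.78 mL/kg/min

43.78 mL/kg/min


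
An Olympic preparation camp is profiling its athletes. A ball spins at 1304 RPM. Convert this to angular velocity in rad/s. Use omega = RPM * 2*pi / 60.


omega = 1304 * 2 * pi / 60
= 1304 * 6.28318531 / 60
= 8193.274 / 60
= 136.555 rad/s

136.555 rad/s


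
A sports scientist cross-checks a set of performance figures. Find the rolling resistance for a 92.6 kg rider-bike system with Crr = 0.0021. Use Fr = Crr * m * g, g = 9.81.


m * g = 92.6 * 9.81 = 908.406 N
Fr = 0.0021 * 908.406 = 1.908 N

1.908 N


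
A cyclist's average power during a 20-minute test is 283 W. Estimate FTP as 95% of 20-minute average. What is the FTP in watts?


FTP = 20-min power * 0.95
= 283 * 0.95
= 268.85 W

268.85 W


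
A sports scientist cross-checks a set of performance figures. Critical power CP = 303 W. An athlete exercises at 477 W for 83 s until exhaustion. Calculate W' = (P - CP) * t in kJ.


P - CP = 477 - 303 = 174 W
W' = 174 * 83 = 14442 J
= 14442 / 1000 = 14.442 kJ

14.442 kJ


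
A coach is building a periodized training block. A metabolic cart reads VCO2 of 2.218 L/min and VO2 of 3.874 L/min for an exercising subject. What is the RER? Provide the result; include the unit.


RER = VCO2 / VO2 = 2.218 / 3.874 = 0.5725

0.5725


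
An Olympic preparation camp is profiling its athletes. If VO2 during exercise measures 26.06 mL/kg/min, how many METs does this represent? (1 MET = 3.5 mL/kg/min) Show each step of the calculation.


METs = VO2 / 3.5 = 26.06 / 3.5 = 7.45

7.45 METs


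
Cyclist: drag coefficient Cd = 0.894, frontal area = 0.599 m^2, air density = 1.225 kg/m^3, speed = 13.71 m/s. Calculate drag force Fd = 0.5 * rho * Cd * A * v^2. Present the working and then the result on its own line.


v^2 = 13.71^2 = 187.9641
Fd = 0.5 * 1.225 * 0.894 * 0.599 * 187.9641
= 61.652 N

61.652 N


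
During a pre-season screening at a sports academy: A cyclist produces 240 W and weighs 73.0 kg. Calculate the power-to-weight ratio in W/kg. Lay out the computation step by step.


P/W = power / mass
= 240 / 73.0
= 3.288 W/kg

3.288 W/kg


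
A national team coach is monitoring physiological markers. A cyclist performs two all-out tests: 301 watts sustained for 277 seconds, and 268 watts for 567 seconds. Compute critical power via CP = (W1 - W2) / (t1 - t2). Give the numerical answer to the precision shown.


W1 = P1 * t1 = 301 * 277 = 83377 J
W2 = P2 * t2 = 268 * 567 = 151956 J
CP = (83377 - 151956) / (277 - 567)
= 236.48 W

236.48 W


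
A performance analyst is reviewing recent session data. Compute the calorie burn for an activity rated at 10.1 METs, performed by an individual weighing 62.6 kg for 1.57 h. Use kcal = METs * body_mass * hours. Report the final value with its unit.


Product of METs and mass = 10.1 * 62.6 = 632.26
Total kcal = 632.26 * 1.57 = 992.65 kcal

992.65 kcal


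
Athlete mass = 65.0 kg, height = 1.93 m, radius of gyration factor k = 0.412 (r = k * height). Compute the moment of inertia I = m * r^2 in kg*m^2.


r = k * height = 0.412 * 1.93 = 0.79516 m
r^2 = 0.79516^2 = 0.632279
I = 65.0 * 0.632279 = 41.098 kg*m^2

41.098 kg*m^2


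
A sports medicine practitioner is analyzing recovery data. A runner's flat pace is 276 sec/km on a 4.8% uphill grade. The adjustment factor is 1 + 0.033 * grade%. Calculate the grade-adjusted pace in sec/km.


Factor = 1 + 0.033 * 4.8 = 1.1584
Adjusted pace = 276 * 1.1584
= 319.72 sec/km

319.72 s/km


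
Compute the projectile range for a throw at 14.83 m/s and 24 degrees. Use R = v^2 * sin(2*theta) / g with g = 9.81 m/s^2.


Two times the angle = 48 degrees
sin(48) = 0.743145
R = 219.9289 * 0.743145 / 9.81 = 16.66 m

16.66 m


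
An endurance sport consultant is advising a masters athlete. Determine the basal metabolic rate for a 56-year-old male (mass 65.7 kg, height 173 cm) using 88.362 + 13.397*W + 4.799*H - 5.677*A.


BMR = 88.362 + 13.397*65.7 + 4.799*173 - 5.677*56
= 1480.86 kcal/day

1480.86 kcal/day


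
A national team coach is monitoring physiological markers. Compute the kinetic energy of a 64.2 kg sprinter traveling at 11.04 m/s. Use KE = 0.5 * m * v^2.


Velocity squared = 121.8816
KE = 0.5 * 64.2 * 121.8816 = 3912.4 J

3912.4 J


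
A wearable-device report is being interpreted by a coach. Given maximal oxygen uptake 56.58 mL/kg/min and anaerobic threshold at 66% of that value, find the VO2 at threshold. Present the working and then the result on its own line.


Percentage as decimal = 0.66
VO2 at AT = 56.58 * 0.66 = 37.34 mL/kg/min

37.34 mL/kg/min


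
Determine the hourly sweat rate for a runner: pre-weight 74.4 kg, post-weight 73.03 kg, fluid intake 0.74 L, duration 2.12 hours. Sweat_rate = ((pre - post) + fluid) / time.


Mass lost = 74.4 - 73.03 = 1.37 kg
Add fluid consumed: 1.37 + 0.74 = 2.11 L total sweat
Sweat rate = 2.11 / 2.12 = 0.995 L/h

0.995 L/h


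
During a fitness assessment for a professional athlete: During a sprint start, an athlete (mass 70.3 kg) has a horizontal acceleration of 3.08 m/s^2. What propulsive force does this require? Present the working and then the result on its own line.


Propulsive force = mass * acceleration
= 70.3 kg * 3.08 m/s^2
= 216.52 N

216.52 N


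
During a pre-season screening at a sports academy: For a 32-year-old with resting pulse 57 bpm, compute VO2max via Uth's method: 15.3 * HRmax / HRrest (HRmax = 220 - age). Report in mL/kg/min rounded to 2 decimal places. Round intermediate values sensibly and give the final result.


Step 1: HRmax = 220 - 32 = 188 bpm
Step 2: Ratio = 188 / 57 = 3.2982
Step 3: VO2max = 15.3 * 3.2982 = 50.46 mL/kg/min

50.46 mL/kg/min


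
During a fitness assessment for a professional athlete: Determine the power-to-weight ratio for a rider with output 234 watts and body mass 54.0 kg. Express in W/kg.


P/W = 234 / 54.0 = 4.333 W/kg

4.333 W/kg


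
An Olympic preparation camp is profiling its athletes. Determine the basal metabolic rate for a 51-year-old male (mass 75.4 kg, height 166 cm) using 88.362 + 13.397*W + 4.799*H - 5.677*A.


BMR = 88.362 + 13.397*75.4 + 4.799*166 - 5.677*51
= 1605.6 kcal/day

1605.6 kcal/day


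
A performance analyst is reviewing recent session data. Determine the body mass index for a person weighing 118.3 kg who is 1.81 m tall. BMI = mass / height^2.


BMI = mass / height^2
= 118.3 / 1.81^2
= 118.3 / 3.2761
= 36.11 kg/m^2

36.11 kg/m^2


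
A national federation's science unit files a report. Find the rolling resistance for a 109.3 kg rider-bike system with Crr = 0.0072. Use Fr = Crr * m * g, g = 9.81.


m * g = 109.3 * 9.81 = 1072.233 N
Fr = 0.0072 * 1072.233 = 7.72 N

7.72 N
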